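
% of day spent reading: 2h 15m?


9.4%

Time: 135 minutes
Day: 1440 minutes
Percentage = (135/1440) × 100 ≈ 9.4%


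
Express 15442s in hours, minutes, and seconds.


Hours: 15442 ÷ 3600 = 4 remainder 1042
Minutes: 1042 ÷ 60 = 17 remainder 22
Seconds: 22

4h 17m 22s


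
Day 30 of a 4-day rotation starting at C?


Shifts: A, B, C, D
Start: C (index 2)
Day 30: (2 + 30 - 1) mod 4
= 31 mod 4
= 3
Index 3 → shift D

Shift D


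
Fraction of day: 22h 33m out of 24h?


0.9396 (93.96%)

Total minutes: 22×60 + 33 = 1353
Day = 24×60 = 1440 minutes
Fraction = 1353/1440 ≈ 0.9396
As a percentage: 1353/1440 × 100 ≈ 93.96%


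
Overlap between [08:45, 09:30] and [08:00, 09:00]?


15 minutes

Meeting A: 525-570 (in minutes from midnight)
Meeting B: 480-540
Overlap start = max(525, 480) = 525
Overlap end = min(570, 540) = 540
Overlap = max(0, 540 - 525) = 15 min


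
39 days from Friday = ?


Start: Friday (index 4)
(4 + 39) mod 7
= 43 mod 7
= 1
Index 1 → Tuesday

Tuesday


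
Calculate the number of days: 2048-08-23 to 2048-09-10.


From August 23, 2048 to September 10, 2048
Rest of August 2048: 31 - 23 = 8
Days into September 2048: 10
Total = 8 + 10 = 18 days

18 days


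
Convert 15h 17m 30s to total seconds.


Hours: 15 × 3600 = 54000
Minutes: 17 × 60 = 1020
Seconds: 30
Total = 54000 + 1020 + 30 = 55050

55050 seconds


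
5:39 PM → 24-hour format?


Input: 5:39 PM
PM: 5 + 12 = 17

17:39


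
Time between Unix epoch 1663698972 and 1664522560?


823588 seconds (228.8 hours / 9.53 days)

Difference = 1664522560 - 1663698972 = 823588 seconds
In hours: 823588 / 3600 ≈ 228.8
In days: 823588 / 86400 ≈ 9.53


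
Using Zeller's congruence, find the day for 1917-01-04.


Thursday

Zeller's congruence:
q=4, m=13, k=16, j=19
h = (4 + ⌊13×14/5⌋ + 16 + ⌊16/4⌋ + ⌊19/4⌋ - 2×19) mod 7
= (4 + 36 + 16 + 4 + 4 - 38) mod 7
= 26 mod 7 = 5
h=5 → Thursday


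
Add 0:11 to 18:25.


Start: 1105 minutes from midnight
Add: 11 minutes
Total: 1116 minutes
Hours: 1116 ÷ 60 = 18 remainder 36

18:36


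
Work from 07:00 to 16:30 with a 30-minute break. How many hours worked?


9h 0m (540 minutes)

Total time = (16×60+30) - (7×60+0)
= 990 - 420 = 570 min
Minus break: 570 - 30 = 540 min
= 9h 0m


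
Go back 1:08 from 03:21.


02:13

Start: 201 minutes from midnight
Subtract: 68 minutes
Remaining: 201 - 68 = 133
Hours: 2, Minutes: 13


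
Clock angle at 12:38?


151.0°

Hour hand (12 ≡ 0 on the dial): 0×30 + 38×0.5 = 19.0°
Minute hand = 38×6 = 228°
Difference = |19.0 - 228| = 209.0°
Since > 180°: 360 - 209.0 = 151.0°


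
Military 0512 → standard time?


5:12 AM

Hour: 5
5 < 12 → AM


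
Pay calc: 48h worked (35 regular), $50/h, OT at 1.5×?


Regular: 35h × $50 = $1750.00
Overtime: 48 - 35 = 13h
OT pay: 13h × $50 × 1.5 = $975.00
Total = $1750.00 + $975.00 = $2725.00

$2725.00


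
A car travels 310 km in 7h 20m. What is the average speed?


42.3 km/h

Distance: 310 km
Time: 7h 20m = 440 min = 440/60 = 22/3 hours
Speed = 310 ÷ (22/3) = 310 × 3 / 22 = 930/22 ≈ 42.3 km/h


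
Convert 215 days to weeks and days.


Weeks: 215 ÷ 7 = 30 remainder 5

30 weeks 5 days


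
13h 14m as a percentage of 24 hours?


0.5514 (55.14%)

Total minutes: 13×60 + 14 = 794
Day = 24×60 = 1440 minutes
Fraction = 794/1440 ≈ 0.5514
As a percentage: 794/1440 × 100 ≈ 55.14%


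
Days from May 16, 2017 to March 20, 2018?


308 days

From May 16, 2017 to March 20, 2018
Rest of May 2017: 31 - 16 = 15
Full months: June 30, July 31, August 31, September 30, October 31, November 30, December 31, January 31, February 2018 28
Days into March 2018: 20
Total = 15 + 30 + 31 + 31 + 30 + 31 + 30 + 31 + 31 + 28 + 20 = 308 days


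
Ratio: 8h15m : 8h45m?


33:35 (0.94)

Duration 1: 495 minutes
Duration 2: 525 minutes
Ratio = 495:525
GCD = 15
Simplified = 33:35
As a decimal: 33/35 ≈ 0.94


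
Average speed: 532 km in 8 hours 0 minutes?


Distance: 532 km
Time: 8 hours
Speed = 532 / 8 = 66.5 km/h

66.5 km/h


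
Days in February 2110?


Month: February (month 2)
February: 28 or 29 (leap year)
2110 leap year? No

28 days


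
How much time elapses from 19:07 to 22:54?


End time in minutes: 22×60 + 54 = 1374
Start time in minutes: 19×60 + 7 = 1147
Difference = 1374 - 1147 = 227 minutes
= 3 hours 47 minutes

3h 47m


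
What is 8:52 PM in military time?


Input: 8:52 PM
PM: 8 + 12 = 20

20:52


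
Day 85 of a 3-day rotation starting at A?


Shifts: A, B, C
Start: A (index 0)
Day 85: (0 + 85 - 1) mod 3
= 84 mod 3
= 0
Index 0 → shift A

Shift A


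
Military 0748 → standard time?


7:48 AM

Hour: 7
7 < 12 → AM


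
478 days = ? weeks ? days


Weeks: 478 ÷ 7 = 68 remainder 2

68 weeks 2 days


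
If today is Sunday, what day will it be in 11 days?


Thursday

Start: Sunday (index 6)
(6 + 11) mod 7
= 17 mod 7
= 3
Index 3 → Thursday


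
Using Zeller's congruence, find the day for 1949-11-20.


Sunday

Zeller's congruence:
q=20, m=11, k=49, j=19
h = (20 + ⌊13×12/5⌋ + 49 + ⌊49/4⌋ + ⌊19/4⌋ - 2×19) mod 7
= (20 + 31 + 49 + 12 + 4 - 38) mod 7
= 78 mod 7 = 1
h=1 → Sunday


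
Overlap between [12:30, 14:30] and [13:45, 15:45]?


45 minutes

Meeting A: 750-870 (in minutes from midnight)
Meeting B: 825-945
Overlap start = max(750, 825) = 825
Overlap end = min(870, 945) = 870
Overlap = max(0, 870 - 825) = 45 min


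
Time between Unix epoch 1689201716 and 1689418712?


Difference = 1689418712 - 1689201716 = 216996 seconds
In hours: 216996 / 3600 ≈ 60.3
In days: 216996 / 86400 ≈ 2.51

216996 seconds (60.3 hours / 2.51 days)


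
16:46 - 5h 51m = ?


10:55

Start: 1006 minutes from midnight
Subtract: 351 minutes
Remaining: 1006 - 351 = 655
Hours: 10, Minutes: 55


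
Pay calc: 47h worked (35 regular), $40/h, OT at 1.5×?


$2120.00

Regular: 35h × $40 = $1400.00
Overtime: 47 - 35 = 12h
OT pay: 12h × $40 × 1.5 = $720.00
Total = $1400.00 + $720.00 = $2120.00


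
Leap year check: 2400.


Rules: divisible by 4 AND (not by 100 OR by 400)
2400 ÷ 4 = 600 exactly → divisible by 4
2400 ÷ 100 = 24 exactly → divisible by 100
2400 ÷ 400 = 6 exactly → divisible by 400
Divisible by 400 → leap year

Yes


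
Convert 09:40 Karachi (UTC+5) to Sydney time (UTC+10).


Time difference = UTC+10 - UTC+5 = +5 hours
New hour = (9 + 5) mod 24
= 14 mod 24 = 14
Minutes unchanged → 14:40

14:40


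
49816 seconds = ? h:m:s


Hours: 49816 ÷ 3600 = 13 remainder 3016
Minutes: 3016 ÷ 60 = 50 remainder 16
Seconds: 16

13h 50m 16s


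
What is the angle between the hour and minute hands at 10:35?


Hour hand = 10×30 + 35×0.5 = 317.5°
Minute hand = 35×6 = 210°
Difference = |317.5 - 210| = 107.5°

107.5°


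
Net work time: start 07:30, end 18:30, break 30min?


10h 30m (630 minutes)

Total time = (18×60+30) - (7×60+30)
= 1110 - 450 = 660 min
Minus break: 660 - 30 = 630 min
= 10h 30m


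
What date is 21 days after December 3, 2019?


December 24, 2019

Start: December 3, 2019
Add 21 days
December 3 + 21 = December 24, 2019


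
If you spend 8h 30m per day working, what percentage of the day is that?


Time: 510 minutes
Day: 1440 minutes
Percentage = (510/1440) × 100 ≈ 35.4%

35.4%


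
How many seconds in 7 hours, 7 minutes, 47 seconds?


Hours: 7 × 3600 = 25200
Minutes: 7 × 60 = 420
Seconds: 47
Total = 25200 + 420 + 47 = 25667

25667 seconds


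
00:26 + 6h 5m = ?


06:31

Start: 26 minutes from midnight
Add: 365 minutes
Total: 391 minutes
Hours: 391 ÷ 60 = 6 remainder 31


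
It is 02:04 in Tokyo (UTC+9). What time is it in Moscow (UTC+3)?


20:04 (previous day)

Time difference = UTC+3 - UTC+9 = -6 hours
New hour = (2 -6) mod 24
= -4 mod 24 = 20
Minutes unchanged → 20:04; -4 < 0 → previous day


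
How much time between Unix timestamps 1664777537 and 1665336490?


558953 seconds (155.3 hours / 6.47 days)

Difference = 1665336490 - 1664777537 = 558953 seconds
In hours: 558953 / 3600 ≈ 155.3
In days: 558953 / 86400 ≈ 6.47


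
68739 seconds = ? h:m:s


Hours: 68739 ÷ 3600 = 19 remainder 339
Minutes: 339 ÷ 60 = 5 remainder 39
Seconds: 39

19h 5m 39s


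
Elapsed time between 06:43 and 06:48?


0h 5m

End time in minutes: 6×60 + 48 = 408
Start time in minutes: 6×60 + 43 = 403
Difference = 408 - 403 = 5 minutes
= 0 hours 5 minutes


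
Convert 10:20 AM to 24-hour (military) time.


Input: 10:20 AM
AM hour stays: 10

10:20


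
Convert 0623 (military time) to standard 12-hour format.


6:23 AM

Hour: 6
6 < 12 → AM


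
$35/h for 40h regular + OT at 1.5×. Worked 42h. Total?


$1505.00

Regular: 40h × $35 = $1400.00
Overtime: 42 - 40 = 2h
OT pay: 2h × $35 × 1.5 = $105.00
Total = $1400.00 + $105.00 = $1505.00


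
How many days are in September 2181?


30 days

Month: September (month 9)
September has 30 days


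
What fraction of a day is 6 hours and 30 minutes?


Total minutes: 6×60 + 30 = 390
Day = 24×60 = 1440 minutes
Fraction = 390/1440 ≈ 0.2708
As a percentage: 390/1440 × 100 ≈ 27.08%

0.2708 (27.08%)


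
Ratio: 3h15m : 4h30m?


Duration 1: 195 minutes
Duration 2: 270 minutes
Ratio = 195:270
GCD = 15
Simplified = 13:18
As a decimal: 13/18 ≈ 0.72

13:18 (0.72)


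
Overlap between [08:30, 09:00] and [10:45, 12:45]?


Meeting A: 510-540 (in minutes from midnight)
Meeting B: 645-765
Overlap start = max(510, 645) = 645
Overlap end = min(540, 765) = 540
Overlap = max(0, 540 - 645) = 0 min

0 minutes


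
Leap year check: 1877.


Rules: divisible by 4 AND (not by 100 OR by 400)
1877 ÷ 4 = 469 remainder 1 → not divisible by 4
Not divisible by 4 → not a leap year

No


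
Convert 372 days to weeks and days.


Weeks: 372 ÷ 7 = 53 remainder 1

53 weeks 1 days


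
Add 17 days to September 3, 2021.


Start: September 3, 2021
Add 17 days
September 3 + 17 = September 20, 2021

September 20, 2021


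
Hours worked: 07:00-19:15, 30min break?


Total time = (19×60+15) - (7×60+0)
= 1155 - 420 = 735 min
Minus break: 735 - 30 = 705 min
= 11h 45m

11h 45m (705 minutes)


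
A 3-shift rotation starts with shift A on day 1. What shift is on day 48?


Shift C

Shifts: A, B, C
Start: A (index 0)
Day 48: (0 + 48 - 1) mod 3
= 47 mod 3
= 2
Index 2 → shift C


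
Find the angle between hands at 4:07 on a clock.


Hour hand = 4×30 + 7×0.5 = 123.5°
Minute hand = 7×6 = 42°
Difference = |123.5 - 42| = 81.5°

81.5°


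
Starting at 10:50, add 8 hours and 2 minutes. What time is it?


Start: 650 minutes from midnight
Add: 482 minutes
Total: 1132 minutes
Hours: 1132 ÷ 60 = 18 remainder 52

18:52


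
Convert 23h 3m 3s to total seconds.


Hours: 23 × 3600 = 82800
Minutes: 3 × 60 = 180
Seconds: 3
Total = 82800 + 180 + 3 = 82983

82983 seconds


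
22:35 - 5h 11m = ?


Start: 1355 minutes from midnight
Subtract: 311 minutes
Remaining: 1355 - 311 = 1044
Hours: 17, Minutes: 24

17:24


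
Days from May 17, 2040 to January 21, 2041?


From May 17, 2040 to January 21, 2041
Rest of May 2040: 31 - 17 = 14
Full months: June 30, July 31, August 31, September 30, October 31, November 30, December 31
Days into January 2041: 21
Total = 14 + 30 + 31 + 31 + 30 + 31 + 30 + 31 + 21 = 249 days

249 days


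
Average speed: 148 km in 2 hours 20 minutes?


Distance: 148 km
Time: 2h 20m = 140 min = 140/60 = 7/3 hours
Speed = 148 ÷ (7/3) = 148 × 3 / 7 = 444/7 ≈ 63.4 km/h

63.4 km/h


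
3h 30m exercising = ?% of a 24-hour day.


Time: 210 minutes
Day: 1440 minutes
Percentage = (210/1440) × 100 ≈ 14.6%

14.6%


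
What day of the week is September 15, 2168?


Thursday

Zeller's congruence:
q=15, m=9, k=68, j=21
h = (15 + ⌊13×10/5⌋ + 68 + ⌊68/4⌋ + ⌊21/4⌋ - 2×21) mod 7
= (15 + 26 + 68 + 17 + 5 - 42) mod 7
= 89 mod 7 = 5
h=5 → Thursday


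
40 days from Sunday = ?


Start: Sunday (index 6)
(6 + 40) mod 7
= 46 mod 7
= 4
Index 4 → Friday

Friday


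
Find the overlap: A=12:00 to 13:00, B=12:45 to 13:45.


Meeting A: 720-780 (in minutes from midnight)
Meeting B: 765-825
Overlap start = max(720, 765) = 765
Overlap end = min(780, 825) = 780
Overlap = max(0, 780 - 765) = 15 min

15 minutes


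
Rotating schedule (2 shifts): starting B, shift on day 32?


Shift A

Shifts: A, B
Start: B (index 1)
Day 32: (1 + 32 - 1) mod 2
= 32 mod 2
= 0
Index 0 → shift A


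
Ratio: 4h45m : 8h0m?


19:32 (0.59)

Duration 1: 285 minutes
Duration 2: 480 minutes
Ratio = 285:480
GCD = 15
Simplified = 19:32
As a decimal: 19/32 ≈ 0.59


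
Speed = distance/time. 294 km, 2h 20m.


126.0 km/h

Distance: 294 km
Time: 2h 20m = 140 min = 140/60 = 7/3 hours
Speed = 294 ÷ (7/3) = 294 × 3 / 7 = 882/7 = 126.0 km/h


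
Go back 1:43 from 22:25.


Start: 1345 minutes from midnight
Subtract: 103 minutes
Remaining: 1345 - 103 = 1242
Hours: 20, Minutes: 42

20:42


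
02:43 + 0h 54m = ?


03:37

Start: 163 minutes from midnight
Add: 54 minutes
Total: 217 minutes
Hours: 217 ÷ 60 = 3 remainder 37


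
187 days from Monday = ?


Start: Monday (index 0)
(0 + 187) mod 7
= 187 mod 7
= 5
Index 5 → Saturday

Saturday


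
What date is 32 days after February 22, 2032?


March 25, 2032

Start: February 22, 2032
Add 32 days
February 22 → March 1: 29 - 22 + 1 = 8 days (32 - 8 = 24 left)
March 1 + 24 = March 25, 2032


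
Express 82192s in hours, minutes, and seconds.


Hours: 82192 ÷ 3600 = 22 remainder 2992
Minutes: 2992 ÷ 60 = 49 remainder 52
Seconds: 52

22h 49m 52s


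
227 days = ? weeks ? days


Weeks: 227 ÷ 7 = 32 remainder 3

32 weeks 3 days


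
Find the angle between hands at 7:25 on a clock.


Hour hand = 7×30 + 25×0.5 = 222.5°
Minute hand = 25×6 = 150°
Difference = |222.5 - 150| = 72.5°

72.5°


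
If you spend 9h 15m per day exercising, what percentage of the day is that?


38.5%

Time: 555 minutes
Day: 1440 minutes
Percentage = (555/1440) × 100 ≈ 38.5%


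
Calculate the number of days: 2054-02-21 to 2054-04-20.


From February 21, 2054 to April 20, 2054
Rest of February 2054: 28 - 21 = 7
Full months: March 31
Days into April 2054: 20
Total = 7 + 31 + 20 = 58 days

58 days


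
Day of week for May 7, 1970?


Zeller's congruence:
q=7, m=5, k=70, j=19
h = (7 + ⌊13×6/5⌋ + 70 + ⌊70/4⌋ + ⌊19/4⌋ - 2×19) mod 7
= (7 + 15 + 70 + 17 + 4 - 38) mod 7
= 75 mod 7 = 5
h=5 → Thursday

Thursday


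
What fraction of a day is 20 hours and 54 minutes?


Total minutes: 20×60 + 54 = 1254
Day = 24×60 = 1440 minutes
Fraction = 1254/1440 ≈ 0.8708
As a percentage: 1254/1440 × 100 ≈ 87.08%

0.8708 (87.08%)


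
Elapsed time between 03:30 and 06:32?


End time in minutes: 6×60 + 32 = 392
Start time in minutes: 3×60 + 30 = 210
Difference = 392 - 210 = 182 minutes
= 3 hours 2 minutes

3h 2m


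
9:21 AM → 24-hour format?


Input: 9:21 AM
AM hour stays: 9

09:21


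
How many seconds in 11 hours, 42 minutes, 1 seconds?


Hours: 11 × 3600 = 39600
Minutes: 42 × 60 = 2520
Seconds: 1
Total = 39600 + 2520 + 1 = 42121

42121 seconds


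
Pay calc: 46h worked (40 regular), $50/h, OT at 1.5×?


Regular: 40h × $50 = $2000.00
Overtime: 46 - 40 = 6h
OT pay: 6h × $50 × 1.5 = $450.00
Total = $2000.00 + $450.00 = $2450.00

$2450.00


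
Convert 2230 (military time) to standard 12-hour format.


Hour: 22
22 - 12 = 10 → PM

10:30 PM


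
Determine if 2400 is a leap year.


Rules: divisible by 4 AND (not by 100 OR by 400)
2400 ÷ 4 = 600 exactly → divisible by 4
2400 ÷ 100 = 24 exactly → divisible by 100
2400 ÷ 400 = 6 exactly → divisible by 400
Divisible by 400 → leap year

Yes


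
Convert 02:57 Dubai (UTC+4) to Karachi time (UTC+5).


Time difference = UTC+5 - UTC+4 = +1 hours
New hour = (2 + 1) mod 24
= 3 mod 24 = 3
Minutes unchanged → 03:57

03:57


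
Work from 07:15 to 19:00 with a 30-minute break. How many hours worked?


Total time = (19×60+0) - (7×60+15)
= 1140 - 435 = 705 min
Minus break: 705 - 30 = 675 min
= 11h 15m

11h 15m (675 minutes)


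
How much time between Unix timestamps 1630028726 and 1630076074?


47348 seconds (13.2 hours / 0.55 days)

Difference = 1630076074 - 1630028726 = 47348 seconds
In hours: 47348 / 3600 ≈ 13.2
In days: 47348 / 86400 ≈ 0.55


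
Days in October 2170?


Month: October (month 10)
October has 31 days

31 days


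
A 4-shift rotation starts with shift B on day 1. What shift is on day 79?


Shifts: A, B, C, D
Start: B (index 1)
Day 79: (1 + 79 - 1) mod 4
= 79 mod 4
= 3
Index 3 → shift D

Shift D


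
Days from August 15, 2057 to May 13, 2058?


From August 15, 2057 to May 13, 2058
Rest of August 2057: 31 - 15 = 16
Full months: September 30, October 31, November 30, December 31, January 31, February 2058 28, March 31, April 30
Days into May 2058: 13
Total = 16 + 30 + 31 + 30 + 31 + 31 + 28 + 31 + 30 + 13 = 271 days

271 days


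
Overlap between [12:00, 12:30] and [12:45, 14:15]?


Meeting A: 720-750 (in minutes from midnight)
Meeting B: 765-855
Overlap start = max(720, 765) = 765
Overlap end = min(750, 855) = 750
Overlap = max(0, 750 - 765) = 0 min

0 minutes


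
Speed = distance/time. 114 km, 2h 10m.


52.6 km/h

Distance: 114 km
Time: 2h 10m = 130 min = 130/60 = 13/6 hours
Speed = 114 ÷ (13/6) = 114 × 6 / 13 = 684/13 ≈ 52.6 km/h


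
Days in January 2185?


31 days

Month: January (month 1)
January has 31 days


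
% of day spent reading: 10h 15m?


Time: 615 minutes
Day: 1440 minutes
Percentage = (615/1440) × 100 ≈ 42.7%

42.7%


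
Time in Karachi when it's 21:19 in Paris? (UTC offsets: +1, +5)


Time difference = UTC+5 - UTC+1 = +4 hours
New hour = (21 + 4) mod 24
= 25 mod 24 = 1
Minutes unchanged → 01:19; 25 ≥ 24 → next day

01:19 (next day)


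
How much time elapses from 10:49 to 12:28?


1h 39m

End time in minutes: 12×60 + 28 = 748
Start time in minutes: 10×60 + 49 = 649
Difference = 748 - 649 = 99 minutes
= 1 hours 39 minutes


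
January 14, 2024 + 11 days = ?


January 25, 2024

Start: January 14, 2024
Add 11 days
January 14 + 11 = January 25, 2024


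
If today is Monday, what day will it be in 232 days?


Start: Monday (index 0)
(0 + 232) mod 7
= 232 mod 7
= 1
Index 1 → Tuesday

Tuesday


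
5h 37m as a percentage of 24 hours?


0.2340 (23.40%)

Total minutes: 5×60 + 37 = 337
Day = 24×60 = 1440 minutes
Fraction = 337/1440 ≈ 0.2340
As a percentage: 337/1440 × 100 ≈ 23.40%


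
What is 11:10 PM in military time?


23:10

Input: 11:10 PM
PM: 11 + 12 = 23


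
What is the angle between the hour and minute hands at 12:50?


Hour hand (12 ≡ 0 on the dial): 0×30 + 50×0.5 = 25.0°
Minute hand = 50×6 = 300°
Difference = |25.0 - 300| = 275.0°
Since > 180°: 360 - 275.0 = 85.0°

85.0°


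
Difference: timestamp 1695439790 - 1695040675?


399115 seconds (110.9 hours / 4.62 days)

Difference = 1695439790 - 1695040675 = 399115 seconds
In hours: 399115 / 3600 ≈ 110.9
In days: 399115 / 86400 ≈ 4.62


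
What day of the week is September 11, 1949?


Sunday

Zeller's congruence:
q=11, m=9, k=49, j=19
h = (11 + ⌊13×10/5⌋ + 49 + ⌊49/4⌋ + ⌊19/4⌋ - 2×19) mod 7
= (11 + 26 + 49 + 12 + 4 - 38) mod 7
= 64 mod 7 = 1
h=1 → Sunday


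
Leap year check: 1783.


No

Rules: divisible by 4 AND (not by 100 OR by 400)
1783 ÷ 4 = 445 remainder 3 → not divisible by 4
Not divisible by 4 → not a leap year


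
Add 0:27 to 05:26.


Start: 326 minutes from midnight
Add: 27 minutes
Total: 353 minutes
Hours: 353 ÷ 60 = 5 remainder 53

05:53


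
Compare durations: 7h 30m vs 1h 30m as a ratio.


Duration 1: 450 minutes
Duration 2: 90 minutes
Ratio = 450:90
GCD = 90
Simplified = 5:1
As a decimal: 5/1 = 5.00

5:1 (5.00)


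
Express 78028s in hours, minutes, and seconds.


21h 40m 28s

Hours: 78028 ÷ 3600 = 21 remainder 2428
Minutes: 2428 ÷ 60 = 40 remainder 28
Seconds: 28


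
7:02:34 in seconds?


25354 seconds

Hours: 7 × 3600 = 25200
Minutes: 2 × 60 = 120
Seconds: 34
Total = 25200 + 120 + 34 = 25354


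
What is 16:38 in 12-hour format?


4:38 PM

Hour: 16
16 - 12 = 4 → PM


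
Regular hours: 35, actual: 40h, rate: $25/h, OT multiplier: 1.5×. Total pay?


$1062.50

Regular: 35h × $25 = $875.00
Overtime: 40 - 35 = 5h
OT pay: 5h × $25 × 1.5 = $187.50
Total = $875.00 + $187.50 = $1062.50


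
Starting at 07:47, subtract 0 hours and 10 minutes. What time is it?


Start: 467 minutes from midnight
Subtract: 10 minutes
Remaining: 467 - 10 = 457
Hours: 7, Minutes: 37

07:37


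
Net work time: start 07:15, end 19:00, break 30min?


Total time = (19×60+0) - (7×60+15)
= 1140 - 435 = 705 min
Minus break: 705 - 30 = 675 min
= 11h 15m

11h 15m (675 minutes)


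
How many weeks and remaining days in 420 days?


Weeks: 420 ÷ 7 = 60 remainder 0

60 weeks 0 days


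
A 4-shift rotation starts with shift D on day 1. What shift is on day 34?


Shift A

Shifts: A, B, C, D
Start: D (index 3)
Day 34: (3 + 34 - 1) mod 4
= 36 mod 4
= 0
Index 0 → shift A


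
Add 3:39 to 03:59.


07:38

Start: 239 minutes from midnight
Add: 219 minutes
Total: 458 minutes
Hours: 458 ÷ 60 = 7 remainder 38


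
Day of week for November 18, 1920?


Zeller's congruence:
q=18, m=11, k=20, j=19
h = (18 + ⌊13×12/5⌋ + 20 + ⌊20/4⌋ + ⌊19/4⌋ - 2×19) mod 7
= (18 + 31 + 20 + 5 + 4 - 38) mod 7
= 40 mod 7 = 5
h=5 → Thursday

Thursday


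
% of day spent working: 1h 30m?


Time: 90 minutes
Day: 1440 minutes
Percentage = (90/1440) × 100 ≈ 6.3%

6.3%


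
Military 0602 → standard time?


6:02 AM

Hour: 6
6 < 12 → AM


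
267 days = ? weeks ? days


Weeks: 267 ÷ 7 = 38 remainder 1

38 weeks 1 days


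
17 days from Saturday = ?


Start: Saturday (index 5)
(5 + 17) mod 7
= 22 mod 7
= 1
Index 1 → Tuesday

Tuesday


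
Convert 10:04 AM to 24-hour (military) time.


Input: 10:04 AM
AM hour stays: 10

10:04


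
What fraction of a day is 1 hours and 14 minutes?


0.0514 (5.14%)

Total minutes: 1×60 + 14 = 74
Day = 24×60 = 1440 minutes
Fraction = 74/1440 ≈ 0.0514
As a percentage: 74/1440 × 100 ≈ 5.14%


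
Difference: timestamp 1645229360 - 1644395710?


Difference = 1645229360 - 1644395710 = 833650 seconds
In hours: 833650 / 3600 ≈ 231.6
In days: 833650 / 86400 ≈ 9.65

833650 seconds (231.6 hours / 9.65 days)


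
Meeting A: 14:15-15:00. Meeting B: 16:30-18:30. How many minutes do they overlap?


0 minutes

Meeting A: 855-900 (in minutes from midnight)
Meeting B: 990-1110
Overlap start = max(855, 990) = 990
Overlap end = min(900, 1110) = 900
Overlap = max(0, 900 - 990) = 0 min


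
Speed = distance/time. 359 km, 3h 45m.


Distance: 359 km
Time: 3h 45m = 225 min = 225/60 = 15/4 hours
Speed = 359 ÷ (15/4) = 359 × 4 / 15 = 1436/15 ≈ 95.7 km/h

95.7 km/h


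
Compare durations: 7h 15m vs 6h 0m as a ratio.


Duration 1: 435 minutes
Duration 2: 360 minutes
Ratio = 435:360
GCD = 15
Simplified = 29:24
As a decimal: 29/24 ≈ 1.21

29:24 (1.21)


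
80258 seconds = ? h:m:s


22h 17m 38s

Hours: 80258 ÷ 3600 = 22 remainder 1058
Minutes: 1058 ÷ 60 = 17 remainder 38
Seconds: 38


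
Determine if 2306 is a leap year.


Rules: divisible by 4 AND (not by 100 OR by 400)
2306 ÷ 4 = 576 remainder 2 → not divisible by 4
Not divisible by 4 → not a leap year

No


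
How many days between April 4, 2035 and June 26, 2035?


83 days

From April 4, 2035 to June 26, 2035
Rest of April 2035: 30 - 4 = 26
Full months: May 31
Days into June 2035: 26
Total = 26 + 31 + 26 = 83 days


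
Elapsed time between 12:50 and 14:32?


End time in minutes: 14×60 + 32 = 872
Start time in minutes: 12×60 + 50 = 770
Difference = 872 - 770 = 102 minutes
= 1 hours 42 minutes

1h 42m


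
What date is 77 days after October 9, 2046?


Start: October 9, 2046
Add 77 days
October 9 → November 1: 31 - 9 + 1 = 23 days (77 - 23 = 54 left)
November 1 → December 1: 30 - 1 + 1 = 30 days (54 - 30 = 24 left)
December 1 + 24 = December 25, 2046

December 25, 2046


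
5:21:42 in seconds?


Hours: 5 × 3600 = 18000
Minutes: 21 × 60 = 1260
Seconds: 42
Total = 18000 + 1260 + 42 = 19302

19302 seconds


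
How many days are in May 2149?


Month: May (month 5)
May has 31 days

31 days


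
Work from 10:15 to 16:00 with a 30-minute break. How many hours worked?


Total time = (16×60+0) - (10×60+15)
= 960 - 615 = 345 min
Minus break: 345 - 30 = 315 min
= 5h 15m

5h 15m (315 minutes)


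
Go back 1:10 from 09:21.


08:11

Start: 561 minutes from midnight
Subtract: 70 minutes
Remaining: 561 - 70 = 491
Hours: 8, Minutes: 11


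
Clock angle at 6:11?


119.5°

Hour hand = 6×30 + 11×0.5 = 185.5°
Minute hand = 11×6 = 66°
Difference = |185.5 - 66| = 119.5°


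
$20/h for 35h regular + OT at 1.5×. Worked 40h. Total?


Regular: 35h × $20 = $700.00
Overtime: 40 - 35 = 5h
OT pay: 5h × $20 × 1.5 = $150.00
Total = $700.00 + $150.00 = $850.00

$850.00


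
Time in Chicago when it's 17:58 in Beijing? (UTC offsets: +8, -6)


Time difference = UTC-6 - UTC+8 = -14 hours
New hour = (17 -14) mod 24
= 3 mod 24 = 3
Minutes unchanged → 03:58

03:58


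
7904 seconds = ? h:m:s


Hours: 7904 ÷ 3600 = 2 remainder 704
Minutes: 704 ÷ 60 = 11 remainder 44
Seconds: 44

2h 11m 44s


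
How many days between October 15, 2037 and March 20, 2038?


From October 15, 2037 to March 20, 2038
Rest of October 2037: 31 - 15 = 16
Full months: November 30, December 31, January 31, February 2038 28
Days into March 2038: 20
Total = 16 + 30 + 31 + 31 + 28 + 20 = 156 days

156 days


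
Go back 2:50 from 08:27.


05:37

Start: 507 minutes from midnight
Subtract: 170 minutes
Remaining: 507 - 170 = 337
Hours: 5, Minutes: 37


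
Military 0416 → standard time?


Hour: 4
4 < 12 → AM

4:16 AM


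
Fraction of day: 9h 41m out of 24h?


Total minutes: 9×60 + 41 = 581
Day = 24×60 = 1440 minutes
Fraction = 581/1440 ≈ 0.4035
As a percentage: 581/1440 × 100 ≈ 40.35%

0.4035 (40.35%)


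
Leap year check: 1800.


Rules: divisible by 4 AND (not by 100 OR by 400)
1800 ÷ 4 = 450 exactly → divisible by 4
1800 ÷ 100 = 18 exactly → divisible by 100
1800 ÷ 400 = 4 remainder 200 → not divisible by 400
Divisible by 100 but not by 400 → not a leap year

No


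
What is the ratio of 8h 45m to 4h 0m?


Duration 1: 525 minutes
Duration 2: 240 minutes
Ratio = 525:240
GCD = 15
Simplified = 35:16
As a decimal: 35/16 ≈ 2.19

35:16 (2.19)


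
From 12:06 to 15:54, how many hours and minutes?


End time in minutes: 15×60 + 54 = 954
Start time in minutes: 12×60 + 6 = 726
Difference = 954 - 726 = 228 minutes
= 3 hours 48 minutes

3h 48m


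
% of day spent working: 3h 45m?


15.6%

Time: 225 minutes
Day: 1440 minutes
Percentage = (225/1440) × 100 ≈ 15.6%


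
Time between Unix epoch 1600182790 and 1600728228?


Difference = 1600728228 - 1600182790 = 545438 seconds
In hours: 545438 / 3600 ≈ 151.5
In days: 545438 / 86400 ≈ 6.31

545438 seconds (151.5 hours / 6.31 days)


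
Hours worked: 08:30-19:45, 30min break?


Total time = (19×60+45) - (8×60+30)
= 1185 - 510 = 675 min
Minus break: 675 - 30 = 645 min
= 10h 45m

10h 45m (645 minutes)


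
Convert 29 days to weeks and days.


4 weeks 1 days

Weeks: 29 ÷ 7 = 4 remainder 1


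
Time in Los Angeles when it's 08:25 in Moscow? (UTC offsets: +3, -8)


Time difference = UTC-8 - UTC+3 = -11 hours
New hour = (8 -11) mod 24
= -3 mod 24 = 21
Minutes unchanged → 21:25; -3 < 0 → previous day

21:25 (previous day)


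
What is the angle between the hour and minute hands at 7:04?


172.0°

Hour hand = 7×30 + 4×0.5 = 212.0°
Minute hand = 4×6 = 24°
Difference = |212.0 - 24| = 188.0°
Since > 180°: 360 - 188.0 = 172.0°


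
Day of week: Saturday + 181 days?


Start: Saturday (index 5)
(5 + 181) mod 7
= 186 mod 7
= 4
Index 4 → Friday

Friday


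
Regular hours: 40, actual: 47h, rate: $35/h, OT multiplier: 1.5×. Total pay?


Regular: 40h × $35 = $1400.00
Overtime: 47 - 40 = 7h
OT pay: 7h × $35 × 1.5 = $367.50
Total = $1400.00 + $367.50 = $1767.50

$1767.50


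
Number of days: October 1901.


31 days

Month: October (month 10)
October has 31 days


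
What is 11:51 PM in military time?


23:51

Input: 11:51 PM
PM: 11 + 12 = 23


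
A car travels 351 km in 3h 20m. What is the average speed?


105.3 km/h

Distance: 351 km
Time: 3h 20m = 200 min = 200/60 = 10/3 hours
Speed = 351 ÷ (10/3) = 351 × 3 / 10 = 1053/10 = 105.3 km/h


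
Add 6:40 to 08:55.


Start: 535 minutes from midnight
Add: 400 minutes
Total: 935 minutes
Hours: 935 ÷ 60 = 15 remainder 35

15:35


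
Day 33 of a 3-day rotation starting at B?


Shift A

Shifts: A, B, C
Start: B (index 1)
Day 33: (1 + 33 - 1) mod 3
= 33 mod 3
= 0
Index 0 → shift A


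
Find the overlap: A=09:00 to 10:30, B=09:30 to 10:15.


45 minutes

Meeting A: 540-630 (in minutes from midnight)
Meeting B: 570-615
Overlap start = max(540, 570) = 570
Overlap end = min(630, 615) = 615
Overlap = max(0, 615 - 570) = 45 min


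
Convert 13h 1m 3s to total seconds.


46863 seconds

Hours: 13 × 3600 = 46800
Minutes: 1 × 60 = 60
Seconds: 3
Total = 46800 + 60 + 3 = 46863


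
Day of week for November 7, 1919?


Friday

Zeller's congruence:
q=7, m=11, k=19, j=19
h = (7 + ⌊13×12/5⌋ + 19 + ⌊19/4⌋ + ⌊19/4⌋ - 2×19) mod 7
= (7 + 31 + 19 + 4 + 4 - 38) mod 7
= 27 mod 7 = 6
h=6 → Friday


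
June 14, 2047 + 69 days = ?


August 22, 2047

Start: June 14, 2047
Add 69 days
June 14 → July 1: 30 - 14 + 1 = 17 days (69 - 17 = 52 left)
July 1 → August 1: 31 - 1 + 1 = 31 days (52 - 31 = 21 left)
August 1 + 21 = August 22, 2047


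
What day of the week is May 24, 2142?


Zeller's congruence:
q=24, m=5, k=42, j=21
h = (24 + ⌊13×6/5⌋ + 42 + ⌊42/4⌋ + ⌊21/4⌋ - 2×21) mod 7
= (24 + 15 + 42 + 10 + 5 - 42) mod 7
= 54 mod 7 = 5
h=5 → Thursday

Thursday


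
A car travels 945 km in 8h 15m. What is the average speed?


Distance: 945 km
Time: 8h 15m = 495 min = 495/60 = 33/4 hours
Speed = 945 ÷ (33/4) = 945 × 4 / 33 = 3780/33 ≈ 114.5 km/h

114.5 km/h


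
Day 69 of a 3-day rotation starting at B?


Shift A

Shifts: A, B, C
Start: B (index 1)
Day 69: (1 + 69 - 1) mod 3
= 69 mod 3
= 0
Index 0 → shift A


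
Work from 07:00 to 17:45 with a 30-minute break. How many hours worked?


Total time = (17×60+45) - (7×60+0)
= 1065 - 420 = 645 min
Minus break: 645 - 30 = 615 min
= 10h 15m

10h 15m (615 minutes)


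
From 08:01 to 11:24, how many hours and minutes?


End time in minutes: 11×60 + 24 = 684
Start time in minutes: 8×60 + 1 = 481
Difference = 684 - 481 = 203 minutes
= 3 hours 23 minutes

3h 23m


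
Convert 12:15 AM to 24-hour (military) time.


00:15

Input: 12:15 AM
12 AM → 00 (midnight)


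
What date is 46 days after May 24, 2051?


Start: May 24, 2051
Add 46 days
May 24 → June 1: 31 - 24 + 1 = 8 days (46 - 8 = 38 left)
June 1 → July 1: 30 - 1 + 1 = 30 days (38 - 30 = 8 left)
July 1 + 8 = July 9, 2051

July 9, 2051


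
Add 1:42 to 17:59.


Start: 1079 minutes from midnight
Add: 102 minutes
Total: 1181 minutes
Hours: 1181 ÷ 60 = 19 remainder 41

19:41


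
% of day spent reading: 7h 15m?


30.2%

Time: 435 minutes
Day: 1440 minutes
Percentage = (435/1440) × 100 ≈ 30.2%


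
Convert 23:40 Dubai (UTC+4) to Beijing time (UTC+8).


03:40 (next day)

Time difference = UTC+8 - UTC+4 = +4 hours
New hour = (23 + 4) mod 24
= 27 mod 24 = 3
Minutes unchanged → 03:40; 27 ≥ 24 → next day


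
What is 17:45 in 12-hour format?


5:45 PM

Hour: 17
17 - 12 = 5 → PM


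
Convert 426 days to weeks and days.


Weeks: 426 ÷ 7 = 60 remainder 6

60 weeks 6 days


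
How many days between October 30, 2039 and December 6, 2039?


From October 30, 2039 to December 6, 2039
Rest of October 2039: 31 - 30 = 1
Full months: November 30
Days into December 2039: 6
Total = 1 + 30 + 6 = 37 days

37 days


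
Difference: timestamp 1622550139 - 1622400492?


149647 seconds (41.6 hours / 1.73 days)

Difference = 1622550139 - 1622400492 = 149647 seconds
In hours: 149647 / 3600 ≈ 41.6
In days: 149647 / 86400 ≈ 1.73


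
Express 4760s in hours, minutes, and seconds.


1h 19m 20s

Hours: 4760 ÷ 3600 = 1 remainder 1160
Minutes: 1160 ÷ 60 = 19 remainder 20
Seconds: 20


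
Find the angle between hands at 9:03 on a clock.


106.5°

Hour hand = 9×30 + 3×0.5 = 271.5°
Minute hand = 3×6 = 18°
Difference = |271.5 - 18| = 253.5°
Since > 180°: 360 - 253.5 = 106.5°


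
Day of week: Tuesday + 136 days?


Start: Tuesday (index 1)
(1 + 136) mod 7
= 137 mod 7
= 4
Index 4 → Friday

Friday


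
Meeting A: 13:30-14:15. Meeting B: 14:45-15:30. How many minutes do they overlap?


0 minutes

Meeting A: 810-855 (in minutes from midnight)
Meeting B: 885-930
Overlap start = max(810, 885) = 885
Overlap end = min(855, 930) = 855
Overlap = max(0, 855 - 885) = 0 min


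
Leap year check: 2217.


No

Rules: divisible by 4 AND (not by 100 OR by 400)
2217 ÷ 4 = 554 remainder 1 → not divisible by 4
Not divisible by 4 → not a leap year


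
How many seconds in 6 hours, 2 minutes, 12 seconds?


21732 seconds

Hours: 6 × 3600 = 21600
Minutes: 2 × 60 = 120
Seconds: 12
Total = 21600 + 120 + 12 = 21732


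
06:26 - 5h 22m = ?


Start: 386 minutes from midnight
Subtract: 322 minutes
Remaining: 386 - 322 = 64
Hours: 1, Minutes: 4

01:04


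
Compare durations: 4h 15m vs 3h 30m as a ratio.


17:14 (1.21)

Duration 1: 255 minutes
Duration 2: 210 minutes
Ratio = 255:210
GCD = 15
Simplified = 17:14
As a decimal: 17/14 ≈ 1.21


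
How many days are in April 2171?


Month: April (month 4)
April has 30 days

30 days


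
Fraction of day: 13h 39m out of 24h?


Total minutes: 13×60 + 39 = 819
Day = 24×60 = 1440 minutes
Fraction = 819/1440 ≈ 0.5688
As a percentage: 819/1440 × 100 ≈ 56.88%

0.5688 (56.88%)


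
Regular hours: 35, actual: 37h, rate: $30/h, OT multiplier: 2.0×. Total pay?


Regular: 35h × $30 = $1050.00
Overtime: 37 - 35 = 2h
OT pay: 2h × $30 × 2.0 = $120.00
Total = $1050.00 + $120.00 = $1170.00

$1170.00


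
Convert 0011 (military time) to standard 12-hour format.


12:11 AM

Hour: 0
0 → 12 AM (midnight)


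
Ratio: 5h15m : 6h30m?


Duration 1: 315 minutes
Duration 2: 390 minutes
Ratio = 315:390
GCD = 15
Simplified = 21:26
As a decimal: 21/26 ≈ 0.81

21:26 (0.81)


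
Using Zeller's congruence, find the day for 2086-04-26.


Friday

Zeller's congruence:
q=26, m=4, k=86, j=20
h = (26 + ⌊13×5/5⌋ + 86 + ⌊86/4⌋ + ⌊20/4⌋ - 2×20) mod 7
= (26 + 13 + 86 + 21 + 5 - 40) mod 7
= 111 mod 7 = 6
h=6 → Friday


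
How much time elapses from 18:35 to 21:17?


2h 42m

End time in minutes: 21×60 + 17 = 1277
Start time in minutes: 18×60 + 35 = 1115
Difference = 1277 - 1115 = 162 minutes
= 2 hours 42 minutes


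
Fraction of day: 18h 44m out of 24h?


0.7806 (78.06%)

Total minutes: 18×60 + 44 = 1124
Day = 24×60 = 1440 minutes
Fraction = 1124/1440 ≈ 0.7806
As a percentage: 1124/1440 × 100 ≈ 78.06%


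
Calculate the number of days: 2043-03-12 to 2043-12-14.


277 days

From March 12, 2043 to December 14, 2043
Rest of March 2043: 31 - 12 = 19
Full months: April 30, May 31, June 30, July 31, August 31, September 30, October 31, November 30
Days into December 2043: 14
Total = 19 + 30 + 31 + 30 + 31 + 31 + 30 + 31 + 30 + 14 = 277 days


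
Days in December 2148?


31 days

Month: December (month 12)
December has 31 days


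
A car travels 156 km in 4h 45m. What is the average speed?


Distance: 156 km
Time: 4h 45m = 285 min = 285/60 = 19/4 hours
Speed = 156 ÷ (19/4) = 156 × 4 / 19 = 624/19 ≈ 32.8 km/h

32.8 km/h


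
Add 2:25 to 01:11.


03:36

Start: 71 minutes from midnight
Add: 145 minutes
Total: 216 minutes
Hours: 216 ÷ 60 = 3 remainder 36


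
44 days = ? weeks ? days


Weeks: 44 ÷ 7 = 6 remainder 2

6 weeks 2 days


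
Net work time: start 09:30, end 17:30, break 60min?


7h 0m (420 minutes)

Total time = (17×60+30) - (9×60+30)
= 1050 - 570 = 480 min
Minus break: 480 - 60 = 420 min
= 7h 0m


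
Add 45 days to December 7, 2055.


Start: December 7, 2055
Add 45 days
December 7 → January 1: 31 - 7 + 1 = 25 days (45 - 25 = 20 left)
January 1 + 20 = January 21, 2056

January 21, 2056


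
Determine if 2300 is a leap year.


Rules: divisible by 4 AND (not by 100 OR by 400)
2300 ÷ 4 = 575 exactly → divisible by 4
2300 ÷ 100 = 23 exactly → divisible by 100
2300 ÷ 400 = 5 remainder 300 → not divisible by 400
Divisible by 100 but not by 400 → not a leap year

No


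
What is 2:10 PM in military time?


14:10

Input: 2:10 PM
PM: 2 + 12 = 14


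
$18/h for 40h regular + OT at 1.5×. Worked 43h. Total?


Regular: 40h × $18 = $720.00
Overtime: 43 - 40 = 3h
OT pay: 3h × $18 × 1.5 = $81.00
Total = $720.00 + $81.00 = $801.00

$801.00


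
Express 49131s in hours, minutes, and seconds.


13h 38m 51s

Hours: 49131 ÷ 3600 = 13 remainder 2331
Minutes: 2331 ÷ 60 = 38 remainder 51
Seconds: 51


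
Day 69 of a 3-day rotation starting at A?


Shifts: A, B, C
Start: A (index 0)
Day 69: (0 + 69 - 1) mod 3
= 68 mod 3
= 2
Index 2 → shift C

Shift C


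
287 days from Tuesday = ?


Start: Tuesday (index 1)
(1 + 287) mod 7
= 288 mod 7
= 1
Index 1 → Tuesday

Tuesday


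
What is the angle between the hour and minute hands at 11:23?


Hour hand = 11×30 + 23×0.5 = 341.5°
Minute hand = 23×6 = 138°
Difference = |341.5 - 138| = 203.5°
Since > 180°: 360 - 203.5 = 156.5°

156.5°


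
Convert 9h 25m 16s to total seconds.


Hours: 9 × 3600 = 32400
Minutes: 25 × 60 = 1500
Seconds: 16
Total = 32400 + 1500 + 16 = 33916

33916 seconds


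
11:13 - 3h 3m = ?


08:10

Start: 673 minutes from midnight
Subtract: 183 minutes
Remaining: 673 - 183 = 490
Hours: 8, Minutes: 10


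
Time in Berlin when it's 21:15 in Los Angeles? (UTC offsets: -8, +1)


06:15 (next day)

Time difference = UTC+1 - UTC-8 = +9 hours
New hour = (21 + 9) mod 24
= 30 mod 24 = 6
Minutes unchanged → 06:15; 30 ≥ 24 → next day


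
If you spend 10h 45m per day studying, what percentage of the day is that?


44.8%

Time: 645 minutes
Day: 1440 minutes
Percentage = (645/1440) × 100 ≈ 44.8%


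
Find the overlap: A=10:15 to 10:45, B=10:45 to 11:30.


0 minutes

Meeting A: 615-645 (in minutes from midnight)
Meeting B: 645-690
Overlap start = max(615, 645) = 645
Overlap end = min(645, 690) = 645
Overlap = max(0, 645 - 645) = 0 min


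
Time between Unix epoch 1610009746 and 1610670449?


660703 seconds (183.5 hours / 7.65 days)

Difference = 1610670449 - 1610009746 = 660703 seconds
In hours: 660703 / 3600 ≈ 183.5
In days: 660703 / 86400 ≈ 7.65


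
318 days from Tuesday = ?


Friday

Start: Tuesday (index 1)
(1 + 318) mod 7
= 319 mod 7
= 4
Index 4 → Friday


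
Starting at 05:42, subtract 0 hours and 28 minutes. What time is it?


05:14

Start: 342 minutes from midnight
Subtract: 28 minutes
Remaining: 342 - 28 = 314
Hours: 5, Minutes: 14
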